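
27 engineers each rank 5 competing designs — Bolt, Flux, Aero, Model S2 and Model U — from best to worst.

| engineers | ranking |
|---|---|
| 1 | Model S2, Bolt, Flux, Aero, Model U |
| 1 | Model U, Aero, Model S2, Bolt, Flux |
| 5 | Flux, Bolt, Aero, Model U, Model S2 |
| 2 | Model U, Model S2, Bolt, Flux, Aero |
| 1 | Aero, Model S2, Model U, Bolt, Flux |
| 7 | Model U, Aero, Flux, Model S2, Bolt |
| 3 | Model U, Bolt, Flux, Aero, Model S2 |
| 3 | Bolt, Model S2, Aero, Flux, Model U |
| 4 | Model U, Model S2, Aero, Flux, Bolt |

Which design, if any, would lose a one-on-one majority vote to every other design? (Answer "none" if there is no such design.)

Head-to-head results (27 engineers):
Bolt vs Flux: Bolt preferred on 1+1+2+1+3+3 = 11 ballots; Flux wins 16–11.
Bolt–Aero: Bolt 14–13.
Bolt vs Model S2: Bolt preferred on 5+3+3 = 11 ballots; Model S2 wins 16–11.
Bolt vs Model U: Model U wins 18–9.
Flux vs Aero: 1+5+2+3 = 11 for Flux, 16 for Aero — Aero by 16–11.
Flux vs Model S2: Flux is ranked higher on 5+7+3 = 15 ballots, Model S2 on 12. Flux wins 15–12.
Flux vs Model U: Model U, 18–9.
Aero–Model S2: Aero 17–10.
Aero vs Model U: Model U, 17–10.
Model S2 vs Model U: 5 to 22, Model U.
Every design wins at least one matchup (Bolt beats Aero; Flux beats Bolt; Aero beats Flux; Model S2 beats Bolt; Model U beats Bolt), so there is no Condorcet loser.

none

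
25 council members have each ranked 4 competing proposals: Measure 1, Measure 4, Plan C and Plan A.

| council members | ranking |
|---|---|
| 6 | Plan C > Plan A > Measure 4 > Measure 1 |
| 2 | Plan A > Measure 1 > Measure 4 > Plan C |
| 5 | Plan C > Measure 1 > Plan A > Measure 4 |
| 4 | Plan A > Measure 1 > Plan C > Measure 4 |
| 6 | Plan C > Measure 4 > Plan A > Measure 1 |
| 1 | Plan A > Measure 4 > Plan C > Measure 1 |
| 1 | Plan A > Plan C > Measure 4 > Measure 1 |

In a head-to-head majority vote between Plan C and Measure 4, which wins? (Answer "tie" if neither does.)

Plan C

Ballots ranking Plan C above Measure 4: 6 + 5 + 4 + 6 + 1 = 22.
Ballots ranking Measure 4 above Plan C: 25 − 22 = 3.
Plan C wins the head-to-head 22–3.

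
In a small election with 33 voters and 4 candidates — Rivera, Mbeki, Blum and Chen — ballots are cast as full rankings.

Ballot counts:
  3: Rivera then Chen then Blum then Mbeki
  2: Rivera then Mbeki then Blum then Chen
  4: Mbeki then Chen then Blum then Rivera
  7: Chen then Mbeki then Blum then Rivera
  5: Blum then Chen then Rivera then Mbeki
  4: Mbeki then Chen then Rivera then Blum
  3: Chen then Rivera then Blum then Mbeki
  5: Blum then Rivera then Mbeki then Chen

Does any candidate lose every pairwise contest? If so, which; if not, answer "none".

Pairwise majorities:
Rivera vs Mbeki: Rivera is ranked higher on 3+2+5+3+5 = 18 ballots, Mbeki on 15. Rivera wins 18–15.
Rivera vs Blum: 3+2+4+3 = 12 for Rivera, 21 for Blum — Blum by 21–12.
Rivera–Chen: Chen 23–10.
Mbeki vs Blum: Mbeki is ranked higher on 2+4+7+4 = 17 ballots, Blum on 16. Mbeki wins 17–16.
Mbeki vs Chen: 15 to 18, Chen.
Blum vs Chen: Chen wins 21–12.
No candidate is winless: Rivera beats Mbeki; Mbeki beats Blum; Blum beats Rivera; Chen beats Rivera. There is no Condorcet loser.

none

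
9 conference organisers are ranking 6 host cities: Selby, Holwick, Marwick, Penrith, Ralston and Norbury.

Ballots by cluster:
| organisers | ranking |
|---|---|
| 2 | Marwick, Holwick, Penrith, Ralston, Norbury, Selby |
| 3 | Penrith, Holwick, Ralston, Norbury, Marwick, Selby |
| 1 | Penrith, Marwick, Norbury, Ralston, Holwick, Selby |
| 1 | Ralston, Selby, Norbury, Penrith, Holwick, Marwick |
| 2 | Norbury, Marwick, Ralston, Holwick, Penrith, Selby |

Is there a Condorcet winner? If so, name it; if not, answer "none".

Penrith

Pairwise majorities:
Selby vs Holwick: 1 for Selby, 8 for Holwick — Holwick by 8–1.
Selby vs Marwick: Selby is ranked higher on 1 ballot, Marwick on 8. Marwick wins 8–1.
Selby vs Penrith: 1 to 8, Penrith.
Selby vs Ralston: Selby is ranked higher on 0 ballots, Ralston on 9. Ralston wins 9–0.
Selby vs Norbury: Selby preferred on 1 ballot; Norbury wins 8–1.
Holwick vs Marwick: 3+1 = 4 for Holwick, 5 for Marwick — Marwick by 5–4.
Holwick vs Penrith: Holwick is ranked higher on 2+2 = 4 ballots, Penrith on 5. Penrith wins 5–4.
Holwick vs Ralston: Holwick is ranked higher on 2+3 = 5 ballots, Ralston on 4. Holwick wins 5–4.
Holwick vs Norbury: Holwick is ranked higher on 2+3 = 5 ballots, Norbury on 4. Holwick wins 5–4.
Marwick vs Penrith: Marwick is ranked higher on 2+2 = 4 ballots, Penrith on 5. Penrith wins 5–4.
Marwick vs Ralston: 5 to 4, Marwick.
Marwick vs Norbury: Marwick is ranked higher on 2+1 = 3 ballots, Norbury on 6. Norbury wins 6–3.
Penrith vs Ralston: Penrith is ranked higher on 2+3+1 = 6 ballots, Ralston on 3. Penrith wins 6–3.
Penrith vs Norbury: 6 to 3, Penrith.
Ralston vs Norbury: Ralston is ranked higher on 2+3+1 = 6 ballots, Norbury on 3. Ralston wins 6–3.
Penrith defeats every rival head-to-head and is the Condorcet winner.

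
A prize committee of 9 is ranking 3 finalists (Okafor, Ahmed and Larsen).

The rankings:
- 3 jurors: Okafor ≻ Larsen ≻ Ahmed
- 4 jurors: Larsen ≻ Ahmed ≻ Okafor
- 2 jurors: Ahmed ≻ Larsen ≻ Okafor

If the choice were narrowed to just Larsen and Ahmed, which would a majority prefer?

Ballots ranking Larsen above Ahmed: 3 + 4 = 7.
Ballots ranking Ahmed above Larsen: 9 − 7 = 2.
Larsen wins the head-to-head 7–2.

Larsen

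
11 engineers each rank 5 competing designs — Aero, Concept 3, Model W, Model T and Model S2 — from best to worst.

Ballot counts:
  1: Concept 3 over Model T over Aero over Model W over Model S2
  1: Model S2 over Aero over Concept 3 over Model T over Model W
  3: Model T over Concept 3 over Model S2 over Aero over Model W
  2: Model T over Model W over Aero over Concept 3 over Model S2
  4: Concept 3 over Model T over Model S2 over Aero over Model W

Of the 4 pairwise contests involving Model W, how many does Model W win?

Model W against each rival (11 engineers):
Model W vs Aero: Aero, 9–2.
Model W vs Concept 3: 2 to 9, Concept 3.
Model W–Model T: Model T 11–0.
Model W vs Model S2: Model W is ranked higher on 1+2 = 3 ballots, Model S2 on 8. Model S2 wins 8–3.
Model W beats no one; loses to Aero, Concept 3, Model T, Model S2 — 0 pairwise wins.

0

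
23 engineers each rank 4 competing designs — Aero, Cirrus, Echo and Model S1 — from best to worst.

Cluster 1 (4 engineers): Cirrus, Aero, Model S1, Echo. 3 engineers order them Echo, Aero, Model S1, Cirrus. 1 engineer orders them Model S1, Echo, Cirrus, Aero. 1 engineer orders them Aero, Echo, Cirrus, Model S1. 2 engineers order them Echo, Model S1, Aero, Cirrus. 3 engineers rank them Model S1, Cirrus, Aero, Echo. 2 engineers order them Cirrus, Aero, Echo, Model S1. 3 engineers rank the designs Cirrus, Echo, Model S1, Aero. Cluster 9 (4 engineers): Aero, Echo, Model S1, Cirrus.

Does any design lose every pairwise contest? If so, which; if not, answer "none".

none

Pairwise majorities:
Aero vs Cirrus: 10 to 13, Cirrus.
Aero vs Echo: Aero wins 14–9.
Aero vs Model S1: Aero, 14–9.
Cirrus–Echo: Cirrus 12–11.
Cirrus vs Model S1: Cirrus preferred on 4+1+2+3 = 10 ballots; Model S1 wins 13–10.
Echo vs Model S1: Echo preferred on 3+1+2+2+3+4 = 15 ballots; Echo wins 15–8.
No design is winless: Aero beats Echo; Cirrus beats Aero; Echo beats Model S1; Model S1 beats Cirrus. There is no Condorcet loser.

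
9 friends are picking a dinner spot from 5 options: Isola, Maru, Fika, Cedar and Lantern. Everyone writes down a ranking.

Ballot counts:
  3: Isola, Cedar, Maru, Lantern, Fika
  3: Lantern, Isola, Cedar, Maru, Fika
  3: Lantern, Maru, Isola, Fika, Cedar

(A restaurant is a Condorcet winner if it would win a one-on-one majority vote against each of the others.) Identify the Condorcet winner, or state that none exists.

Lantern

Pairwise majorities:
Isola vs Maru: 3+3 = 6 for Isola, 3 for Maru — Isola by 6–3.
Isola vs Fika: Isola wins 9–0.
Isola vs Cedar: Isola, 9–0.
Isola vs Lantern: Isola preferred on 3 ballots; Lantern wins 6–3.
Maru vs Fika: Maru, 9–0.
Maru vs Cedar: Maru preferred on 3 ballots; Cedar wins 6–3.
Maru–Lantern: Lantern 6–3.
Fika vs Cedar: Cedar, 6–3.
Fika vs Lantern: Fika is ranked higher on 0 ballots, Lantern on 9. Lantern wins 9–0.
Cedar vs Lantern: Cedar preferred on 3 ballots; Lantern wins 6–3.
Only Lantern has no losses; Lantern is the Condorcet winner.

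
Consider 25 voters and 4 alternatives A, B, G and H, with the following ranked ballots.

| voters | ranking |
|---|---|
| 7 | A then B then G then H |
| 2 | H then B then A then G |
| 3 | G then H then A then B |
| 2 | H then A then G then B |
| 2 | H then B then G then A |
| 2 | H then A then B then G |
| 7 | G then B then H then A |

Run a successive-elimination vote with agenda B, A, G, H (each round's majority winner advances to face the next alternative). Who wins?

H

Round 1: B vs A — 11–14, A advances.
Round 2: A vs G — 13–12, A advances.
Round 3: A vs H — 7–18, H advances.
H survives the agenda.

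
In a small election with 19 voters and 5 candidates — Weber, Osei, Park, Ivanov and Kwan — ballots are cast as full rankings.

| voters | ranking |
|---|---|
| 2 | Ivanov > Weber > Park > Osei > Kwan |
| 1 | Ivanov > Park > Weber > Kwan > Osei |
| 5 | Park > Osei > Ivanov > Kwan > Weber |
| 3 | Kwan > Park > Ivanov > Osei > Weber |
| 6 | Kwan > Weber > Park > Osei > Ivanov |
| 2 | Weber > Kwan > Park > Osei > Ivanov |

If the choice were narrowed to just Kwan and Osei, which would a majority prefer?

Ballots ranking Kwan above Osei: 1 + 3 + 6 + 2 = 12.
Ballots ranking Osei above Kwan: 19 − 12 = 7.
Kwan wins the head-to-head 12–7.

Kwan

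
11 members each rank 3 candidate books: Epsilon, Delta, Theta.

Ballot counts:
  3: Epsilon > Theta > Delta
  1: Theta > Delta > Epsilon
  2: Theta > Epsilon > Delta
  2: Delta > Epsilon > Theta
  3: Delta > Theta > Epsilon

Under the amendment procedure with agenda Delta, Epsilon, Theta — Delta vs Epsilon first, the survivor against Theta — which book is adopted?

Theta

Round 1: Delta vs Epsilon — 6–5, Delta advances.
Round 2: Delta vs Theta — 5–6, Theta advances.
The agenda winner is Theta.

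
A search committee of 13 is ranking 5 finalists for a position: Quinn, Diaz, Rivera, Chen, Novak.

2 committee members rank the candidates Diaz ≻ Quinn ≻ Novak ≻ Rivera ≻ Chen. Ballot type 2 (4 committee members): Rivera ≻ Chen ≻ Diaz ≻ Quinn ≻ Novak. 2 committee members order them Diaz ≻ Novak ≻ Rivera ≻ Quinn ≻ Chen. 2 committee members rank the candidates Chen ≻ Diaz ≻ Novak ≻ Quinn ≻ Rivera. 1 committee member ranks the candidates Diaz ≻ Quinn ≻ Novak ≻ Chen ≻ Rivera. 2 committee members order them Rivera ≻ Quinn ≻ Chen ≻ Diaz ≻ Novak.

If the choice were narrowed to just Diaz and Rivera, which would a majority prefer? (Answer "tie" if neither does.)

Ballots ranking Diaz above Rivera: 2 + 2 + 2 + 1 = 7.
Ballots ranking Rivera above Diaz: 13 − 7 = 6.
Diaz wins the head-to-head 7–6.

Diaz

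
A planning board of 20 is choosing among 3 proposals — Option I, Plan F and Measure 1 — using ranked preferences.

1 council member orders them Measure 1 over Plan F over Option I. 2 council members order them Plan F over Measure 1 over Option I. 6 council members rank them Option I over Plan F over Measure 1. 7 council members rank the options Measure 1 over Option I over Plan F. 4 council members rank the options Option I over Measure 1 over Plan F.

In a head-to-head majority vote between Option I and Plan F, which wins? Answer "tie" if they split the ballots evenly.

Ballots ranking Option I above Plan F: 6 + 7 + 4 = 17.
Ballots ranking Plan F above Option I: 20 − 17 = 3.
Option I wins the head-to-head 17–3.

Option I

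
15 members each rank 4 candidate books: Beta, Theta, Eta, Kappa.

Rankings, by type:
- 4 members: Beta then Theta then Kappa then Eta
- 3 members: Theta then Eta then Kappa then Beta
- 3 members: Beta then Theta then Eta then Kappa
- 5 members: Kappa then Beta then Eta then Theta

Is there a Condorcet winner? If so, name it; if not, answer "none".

Pairwise majorities:
Beta vs Theta: 4+3+5 = 12 for Beta, 3 for Theta — Beta by 12–3.
Beta vs Eta: Beta is ranked higher on 4+3+5 = 12 ballots, Eta on 3. Beta wins 12–3.
Beta vs Kappa: 4+3 = 7 for Beta, 8 for Kappa — Kappa by 8–7.
Theta vs Eta: Theta preferred on 4+3+3 = 10 ballots; Theta wins 10–5.
Theta vs Kappa: 10 to 5, Theta.
Eta vs Kappa: Eta preferred on 3+3 = 6 ballots; Kappa wins 9–6.
No book is unbeaten: Beta loses to Kappa; Theta loses to Beta; Eta loses to Beta; Kappa loses to Theta. In particular Beta beats Theta beats Kappa beats Beta is a majority cycle — no Condorcet winner exists.

none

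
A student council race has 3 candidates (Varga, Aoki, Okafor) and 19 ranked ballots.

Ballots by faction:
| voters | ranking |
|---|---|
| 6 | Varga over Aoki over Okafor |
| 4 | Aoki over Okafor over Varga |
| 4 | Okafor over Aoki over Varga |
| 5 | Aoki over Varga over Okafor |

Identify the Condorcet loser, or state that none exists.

Head-to-head results (19 voters):
Varga vs Aoki: 6 for Varga, 13 for Aoki — Aoki by 13–6.
Varga vs Okafor: Varga is ranked higher on 6+5 = 11 ballots, Okafor on 8. Varga wins 11–8.
Aoki vs Okafor: Aoki wins 15–4.
Only Okafor has no wins; Okafor is the Condorcet loser.

Okafor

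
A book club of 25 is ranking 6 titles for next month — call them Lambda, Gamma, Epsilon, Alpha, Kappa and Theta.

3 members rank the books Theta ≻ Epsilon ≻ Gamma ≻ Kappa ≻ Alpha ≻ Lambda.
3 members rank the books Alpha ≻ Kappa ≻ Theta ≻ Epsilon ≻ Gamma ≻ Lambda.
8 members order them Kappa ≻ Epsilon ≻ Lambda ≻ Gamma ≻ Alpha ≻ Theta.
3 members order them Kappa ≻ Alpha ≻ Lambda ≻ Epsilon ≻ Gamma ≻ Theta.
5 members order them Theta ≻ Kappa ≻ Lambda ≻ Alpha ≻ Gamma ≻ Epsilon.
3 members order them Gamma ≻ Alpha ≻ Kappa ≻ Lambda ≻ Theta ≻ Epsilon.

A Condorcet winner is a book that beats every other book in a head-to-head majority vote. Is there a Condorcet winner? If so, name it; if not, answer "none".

Kappa

Head-to-head results (25 members):
Lambda vs Gamma: 8+3+5 = 16 for Lambda, 9 for Gamma — Lambda by 16–9.
Lambda vs Epsilon: 3+5+3 = 11 for Lambda, 14 for Epsilon — Epsilon by 14–11.
Lambda vs Alpha: Lambda preferred on 8+5 = 13 ballots; Lambda wins 13–12.
Lambda vs Kappa: Lambda is ranked higher on 0 ballots, Kappa on 25. Kappa wins 25–0.
Lambda vs Theta: Lambda is ranked higher on 8+3+3 = 14 ballots, Theta on 11. Lambda wins 14–11.
Gamma vs Epsilon: Gamma preferred on 5+3 = 8 ballots; Epsilon wins 17–8.
Gamma vs Alpha: 14 to 11, Gamma.
Gamma vs Kappa: Gamma preferred on 3+3 = 6 ballots; Kappa wins 19–6.
Gamma vs Theta: Gamma is ranked higher on 8+3+3 = 14 ballots, Theta on 11. Gamma wins 14–11.
Epsilon vs Alpha: Epsilon is ranked higher on 3+8 = 11 ballots, Alpha on 14. Alpha wins 14–11.
Epsilon vs Kappa: Epsilon preferred on 3 ballots; Kappa wins 22–3.
Epsilon vs Theta: Epsilon preferred on 8+3 = 11 ballots; Theta wins 14–11.
Alpha vs Kappa: 6 to 19, Kappa.
Alpha vs Theta: Alpha is ranked higher on 3+8+3+3 = 17 ballots, Theta on 8. Alpha wins 17–8.
Kappa vs Theta: Kappa preferred on 3+8+3+3 = 17 ballots; Kappa wins 17–8.
Kappa wins every pairwise contest, so Kappa is the Condorcet winner.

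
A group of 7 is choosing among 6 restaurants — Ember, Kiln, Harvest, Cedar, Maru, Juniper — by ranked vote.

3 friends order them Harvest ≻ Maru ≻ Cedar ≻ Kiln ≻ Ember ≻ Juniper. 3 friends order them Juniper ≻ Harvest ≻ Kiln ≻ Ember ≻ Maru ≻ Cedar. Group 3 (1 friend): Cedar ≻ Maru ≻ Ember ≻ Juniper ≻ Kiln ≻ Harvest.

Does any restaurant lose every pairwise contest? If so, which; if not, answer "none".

Head-to-head results (7 friends):
Ember–Kiln: Kiln 6–1.
Ember–Harvest: Harvest 6–1.
Ember vs Cedar: Ember is ranked higher on 3 ballots, Cedar on 4. Cedar wins 4–3.
Ember vs Maru: Maru wins 4–3.
Ember vs Juniper: Ember, 4–3.
Kiln vs Harvest: Kiln is ranked higher on 1 ballot, Harvest on 6. Harvest wins 6–1.
Kiln vs Cedar: Kiln preferred on 3 ballots; Cedar wins 4–3.
Kiln vs Maru: 3 for Kiln, 4 for Maru — Maru by 4–3.
Kiln vs Juniper: Kiln is ranked higher on 3 ballots, Juniper on 4. Juniper wins 4–3.
Harvest vs Cedar: 6 to 1, Harvest.
Harvest vs Maru: Harvest preferred on 3+3 = 6 ballots; Harvest wins 6–1.
Harvest–Juniper: Juniper 4–3.
Cedar vs Maru: Maru, 6–1.
Cedar vs Juniper: Cedar wins 4–3.
Maru vs Juniper: Maru, 4–3.
Every restaurant wins at least one matchup (Ember beats Juniper; Kiln beats Ember; Harvest beats Ember; Cedar beats Ember; Maru beats Ember; Juniper beats Kiln), so there is no Condorcet loser.

none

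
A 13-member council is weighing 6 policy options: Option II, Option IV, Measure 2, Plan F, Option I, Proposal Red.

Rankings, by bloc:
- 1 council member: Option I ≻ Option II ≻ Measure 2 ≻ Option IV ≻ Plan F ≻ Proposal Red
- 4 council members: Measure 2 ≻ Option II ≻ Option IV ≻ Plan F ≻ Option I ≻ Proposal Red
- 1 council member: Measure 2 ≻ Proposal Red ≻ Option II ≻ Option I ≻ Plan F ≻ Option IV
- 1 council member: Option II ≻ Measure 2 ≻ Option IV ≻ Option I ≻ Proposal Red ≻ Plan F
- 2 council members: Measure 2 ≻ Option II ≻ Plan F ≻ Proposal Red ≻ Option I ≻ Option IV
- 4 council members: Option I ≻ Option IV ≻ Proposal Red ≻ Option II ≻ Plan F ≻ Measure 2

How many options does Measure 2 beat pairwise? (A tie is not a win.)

5

Measure 2 against each rival (13 council members):
Measure 2 vs Option II: 7 to 6, Measure 2.
Measure 2 vs Option IV: 9 to 4, Measure 2.
Measure 2 vs Plan F: 9 to 4, Measure 2.
Measure 2 vs Option I: Measure 2 preferred on 4+1+1+2 = 8 ballots; Measure 2 wins 8–5.
Measure 2 vs Proposal Red: 9 to 4, Measure 2.
Measure 2 beats Option II, Option IV, Plan F, Option I, Proposal Red — 5 pairwise wins.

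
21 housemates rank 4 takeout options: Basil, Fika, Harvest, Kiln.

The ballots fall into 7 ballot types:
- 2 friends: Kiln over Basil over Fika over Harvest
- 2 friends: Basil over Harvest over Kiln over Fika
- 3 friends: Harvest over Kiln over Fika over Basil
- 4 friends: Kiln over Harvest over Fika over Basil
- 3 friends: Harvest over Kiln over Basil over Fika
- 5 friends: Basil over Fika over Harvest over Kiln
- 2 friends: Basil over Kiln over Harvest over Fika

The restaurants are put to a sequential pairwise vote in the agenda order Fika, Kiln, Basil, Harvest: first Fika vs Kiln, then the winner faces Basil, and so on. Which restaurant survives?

Harvest

Round 1: Fika vs Kiln — 5–16, Kiln advances.
Round 2: Kiln vs Basil — 12–9, Kiln advances.
Round 3: Kiln vs Harvest — 8–13, Harvest advances.
Harvest survives the agenda.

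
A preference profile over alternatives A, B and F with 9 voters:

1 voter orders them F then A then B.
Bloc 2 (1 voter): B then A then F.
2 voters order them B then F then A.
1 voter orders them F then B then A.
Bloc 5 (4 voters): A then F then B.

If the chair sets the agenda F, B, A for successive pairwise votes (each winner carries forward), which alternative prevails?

A

Round 1: F vs B — 6–3, F advances.
Round 2: F vs A — 4–5, A advances.
A survives the agenda.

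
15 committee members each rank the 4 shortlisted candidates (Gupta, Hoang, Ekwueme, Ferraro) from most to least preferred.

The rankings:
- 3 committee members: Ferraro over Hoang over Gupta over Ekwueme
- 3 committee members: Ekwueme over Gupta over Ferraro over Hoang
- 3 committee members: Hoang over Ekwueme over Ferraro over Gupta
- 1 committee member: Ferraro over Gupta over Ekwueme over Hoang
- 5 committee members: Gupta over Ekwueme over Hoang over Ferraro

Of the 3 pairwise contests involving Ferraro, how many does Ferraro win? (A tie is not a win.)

0

Ferraro against each rival (15 committee members):
Ferraro–Gupta: Gupta 8–7.
Ferraro vs Hoang: 7 to 8, Hoang.
Ferraro vs Ekwueme: Ferraro is ranked higher on 3+1 = 4 ballots, Ekwueme on 11. Ekwueme wins 11–4.
Ferraro beats no one; loses to Gupta, Hoang, Ekwueme — 0 pairwise wins.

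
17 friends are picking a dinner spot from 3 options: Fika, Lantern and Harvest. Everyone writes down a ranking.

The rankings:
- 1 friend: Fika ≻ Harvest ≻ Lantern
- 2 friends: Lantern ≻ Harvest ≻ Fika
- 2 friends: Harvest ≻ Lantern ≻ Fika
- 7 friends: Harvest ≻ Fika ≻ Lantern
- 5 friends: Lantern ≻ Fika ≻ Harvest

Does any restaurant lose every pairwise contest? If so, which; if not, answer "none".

Pairwise majorities:
Fika vs Lantern: Fika preferred on 1+7 = 8 ballots; Lantern wins 9–8.
Fika–Harvest: Harvest 11–6.
Lantern vs Harvest: 7 to 10, Harvest.
Fika loses to every other restaurant — it is the Condorcet loser.

Fika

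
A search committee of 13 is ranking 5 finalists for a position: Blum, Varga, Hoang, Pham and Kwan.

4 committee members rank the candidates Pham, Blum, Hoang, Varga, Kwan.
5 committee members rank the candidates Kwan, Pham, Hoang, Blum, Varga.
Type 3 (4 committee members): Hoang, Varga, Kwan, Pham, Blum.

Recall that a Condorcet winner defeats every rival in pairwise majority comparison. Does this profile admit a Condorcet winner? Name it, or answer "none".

none

Pairwise majorities:
Blum vs Varga: Blum preferred on 4+5 = 9 ballots; Blum wins 9–4.
Blum vs Hoang: Blum is ranked higher on 4 ballots, Hoang on 9. Hoang wins 9–4.
Blum vs Pham: 0 to 13, Pham.
Blum vs Kwan: 4 to 9, Kwan.
Varga vs Hoang: 0 to 13, Hoang.
Varga vs Pham: 4 to 9, Pham.
Varga vs Kwan: Varga preferred on 4+4 = 8 ballots; Varga wins 8–5.
Hoang vs Pham: Hoang preferred on 4 ballots; Pham wins 9–4.
Hoang vs Kwan: 4+4 = 8 for Hoang, 5 for Kwan — Hoang by 8–5.
Pham vs Kwan: 4 to 9, Kwan.
Each candidate drops at least one matchup (Blum loses to Hoang; Varga loses to Blum; Hoang loses to Pham; Pham loses to Kwan; Kwan loses to Varga); the cycle Blum > Varga > Kwan > Blum rules out a Condorcet winner.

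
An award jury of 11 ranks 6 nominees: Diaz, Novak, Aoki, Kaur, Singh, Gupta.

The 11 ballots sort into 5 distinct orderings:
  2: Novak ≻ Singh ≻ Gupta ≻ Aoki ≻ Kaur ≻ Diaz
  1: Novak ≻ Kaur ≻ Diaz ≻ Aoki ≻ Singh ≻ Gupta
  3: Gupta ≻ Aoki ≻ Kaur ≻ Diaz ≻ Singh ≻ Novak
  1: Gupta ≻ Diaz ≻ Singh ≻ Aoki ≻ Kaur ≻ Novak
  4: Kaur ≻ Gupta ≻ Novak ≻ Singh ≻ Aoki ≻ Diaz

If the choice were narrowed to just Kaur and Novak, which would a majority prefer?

Kaur

Ballots ranking Kaur above Novak: 3 + 1 + 4 = 8.
Ballots ranking Novak above Kaur: 11 − 8 = 3.
Kaur wins the head-to-head 8–3.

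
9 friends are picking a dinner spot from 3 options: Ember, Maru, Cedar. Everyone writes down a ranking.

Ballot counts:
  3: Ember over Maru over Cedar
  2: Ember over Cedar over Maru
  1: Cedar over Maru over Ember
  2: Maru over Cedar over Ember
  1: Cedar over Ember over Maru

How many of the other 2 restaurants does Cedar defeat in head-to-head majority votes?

Cedar against each rival (9 friends):
Cedar vs Ember: 4 to 5, Ember.
Cedar vs Maru: Cedar preferred on 2+1+1 = 4 ballots; Maru wins 5–4.
Cedar beats no one; loses to Ember, Maru — 0 pairwise wins.

0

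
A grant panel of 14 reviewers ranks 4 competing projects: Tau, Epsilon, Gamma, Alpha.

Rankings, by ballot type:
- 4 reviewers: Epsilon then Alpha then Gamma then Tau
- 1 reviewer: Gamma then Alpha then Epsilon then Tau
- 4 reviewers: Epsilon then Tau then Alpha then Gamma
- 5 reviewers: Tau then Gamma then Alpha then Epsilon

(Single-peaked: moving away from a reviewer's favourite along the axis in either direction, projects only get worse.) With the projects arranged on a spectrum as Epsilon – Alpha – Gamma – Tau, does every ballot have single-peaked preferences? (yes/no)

no

Axis positions: Epsilon=1, Alpha=2, Gamma=3, Tau=4.
Ballot type 1 (peak Epsilon at position 1): ranking walks positions 1-2-3-4, expanding outward from the peak — single-peaked.
Ballot type 2 (peak Gamma at position 3): ranking walks positions 3-2-1-4, expanding outward from the peak — single-peaked.
Ballot type 3: ranking walks positions 1-4-2-3; Tau is ranked above Alpha even though Alpha lies between Tau and the peak Epsilon on the axis — preferences dip and rise again. Not single-peaked.
Ballot type 4 (peak Tau at position 4): ranking walks positions 4-3-2-1, expanding outward from the peak — single-peaked.
Ballot type 3 violates single-peakedness, so the profile is not single-peaked on this axis.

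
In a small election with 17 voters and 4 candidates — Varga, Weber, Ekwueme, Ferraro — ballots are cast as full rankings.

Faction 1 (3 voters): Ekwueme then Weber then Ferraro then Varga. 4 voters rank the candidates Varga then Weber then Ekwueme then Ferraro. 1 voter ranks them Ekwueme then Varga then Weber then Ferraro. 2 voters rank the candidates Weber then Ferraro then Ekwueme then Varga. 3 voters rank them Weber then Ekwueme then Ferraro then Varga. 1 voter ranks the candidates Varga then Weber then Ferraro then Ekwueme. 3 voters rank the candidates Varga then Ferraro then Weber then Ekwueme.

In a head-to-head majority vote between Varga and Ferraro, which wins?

Ballots ranking Varga above Ferraro: 4 + 1 + 1 + 3 = 9.
Ballots ranking Ferraro above Varga: 17 − 9 = 8.
Varga wins the head-to-head 9–8.

Varga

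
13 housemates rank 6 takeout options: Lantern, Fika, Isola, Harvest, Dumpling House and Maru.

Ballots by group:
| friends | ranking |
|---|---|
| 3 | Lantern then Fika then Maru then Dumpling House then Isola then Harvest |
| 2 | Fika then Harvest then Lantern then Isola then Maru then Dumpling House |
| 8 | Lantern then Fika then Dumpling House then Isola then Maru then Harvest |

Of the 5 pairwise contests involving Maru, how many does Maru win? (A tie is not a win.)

Maru against each rival (13 friends):
Maru vs Lantern: Lantern, 13–0.
Maru vs Fika: Fika wins 13–0.
Maru–Isola: Isola 10–3.
Maru vs Harvest: Maru is ranked higher on 3+8 = 11 ballots, Harvest on 2. Maru wins 11–2.
Maru vs Dumpling House: Dumpling House, 8–5.
Maru beats Harvest; loses to Lantern, Fika, Isola, Dumpling House — 1 pairwise win.

1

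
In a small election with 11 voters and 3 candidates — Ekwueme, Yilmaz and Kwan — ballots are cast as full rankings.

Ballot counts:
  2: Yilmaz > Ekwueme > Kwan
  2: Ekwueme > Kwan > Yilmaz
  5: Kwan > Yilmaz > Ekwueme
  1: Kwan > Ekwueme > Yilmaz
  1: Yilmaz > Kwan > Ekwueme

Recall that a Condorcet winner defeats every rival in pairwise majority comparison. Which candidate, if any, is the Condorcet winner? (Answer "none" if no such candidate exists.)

Check each pair by majority over 11 ballots:
Ekwueme vs Yilmaz: Yilmaz wins 8–3.
Ekwueme–Kwan: Kwan 7–4.
Yilmaz–Kwan: Kwan 8–3.
Kwan wins every pairwise contest, so Kwan is the Condorcet winner.

Kwan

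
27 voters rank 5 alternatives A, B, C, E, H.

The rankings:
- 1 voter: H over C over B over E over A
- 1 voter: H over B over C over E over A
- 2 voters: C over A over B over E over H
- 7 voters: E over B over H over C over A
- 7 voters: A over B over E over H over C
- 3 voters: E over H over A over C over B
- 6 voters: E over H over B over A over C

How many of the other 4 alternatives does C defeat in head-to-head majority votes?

C against each rival (27 voters):
C vs A: A wins 16–11.
C vs B: 1+2+3 = 6 for C, 21 for B — B by 21–6.
C–E: E 23–4.
C vs H: H wins 25–2.
C beats no one; loses to A, B, E, H — 0 pairwise wins.

0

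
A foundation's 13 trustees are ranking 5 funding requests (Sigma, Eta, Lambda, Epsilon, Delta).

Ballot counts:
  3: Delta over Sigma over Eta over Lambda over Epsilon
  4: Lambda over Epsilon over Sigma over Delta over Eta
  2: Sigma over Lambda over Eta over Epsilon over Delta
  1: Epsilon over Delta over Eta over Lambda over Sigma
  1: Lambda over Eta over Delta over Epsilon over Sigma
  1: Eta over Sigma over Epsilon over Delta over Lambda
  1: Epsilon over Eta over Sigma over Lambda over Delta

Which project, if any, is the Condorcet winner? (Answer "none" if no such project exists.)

Pairwise majorities:
Sigma vs Eta: 9 to 4, Sigma.
Sigma vs Lambda: 3+2+1+1 = 7 for Sigma, 6 for Lambda — Sigma by 7–6.
Sigma vs Epsilon: Epsilon, 7–6.
Sigma vs Delta: Sigma wins 8–5.
Eta vs Lambda: 3+1+1+1 = 6 for Eta, 7 for Lambda — Lambda by 7–6.
Eta vs Epsilon: Eta, 7–6.
Eta vs Delta: Delta wins 8–5.
Lambda–Epsilon: Lambda 10–3.
Lambda vs Delta: Lambda is ranked higher on 4+2+1+1 = 8 ballots, Delta on 5. Lambda wins 8–5.
Epsilon vs Delta: Epsilon wins 9–4.
Every project loses at least once (Sigma loses to Epsilon; Eta loses to Sigma; Lambda loses to Sigma; Epsilon loses to Eta; Delta loses to Sigma). The majority relation contains the cycle Sigma → Eta → Epsilon → Sigma, so there is no Condorcet winner.

none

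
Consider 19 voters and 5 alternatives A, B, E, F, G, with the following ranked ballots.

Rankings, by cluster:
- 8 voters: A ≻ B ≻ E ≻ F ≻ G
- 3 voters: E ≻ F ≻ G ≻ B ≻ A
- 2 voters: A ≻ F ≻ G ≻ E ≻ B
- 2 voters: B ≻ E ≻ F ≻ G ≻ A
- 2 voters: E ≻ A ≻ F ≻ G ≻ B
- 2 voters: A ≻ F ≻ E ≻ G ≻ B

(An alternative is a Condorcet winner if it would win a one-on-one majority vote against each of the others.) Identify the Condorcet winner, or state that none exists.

A

Check each pair by majority over 19 ballots:
A vs B: 8+2+2+2 = 14 for A, 5 for B — A by 14–5.
A vs E: 12 to 7, A.
A vs F: A is ranked higher on 8+2+2+2 = 14 ballots, F on 5. A wins 14–5.
A vs G: A preferred on 8+2+2+2 = 14 ballots; A wins 14–5.
B vs E: 8+2 = 10 for B, 9 for E — B by 10–9.
B vs F: 10 to 9, B.
B vs G: B is ranked higher on 8+2 = 10 ballots, G on 9. B wins 10–9.
E vs F: E preferred on 8+3+2+2 = 15 ballots; E wins 15–4.
E vs G: 17 to 2, E.
F vs G: F preferred on 8+3+2+2+2+2 = 19 ballots; F wins 19–0.
A beats each of B, E, F, G — A is the Condorcet winner.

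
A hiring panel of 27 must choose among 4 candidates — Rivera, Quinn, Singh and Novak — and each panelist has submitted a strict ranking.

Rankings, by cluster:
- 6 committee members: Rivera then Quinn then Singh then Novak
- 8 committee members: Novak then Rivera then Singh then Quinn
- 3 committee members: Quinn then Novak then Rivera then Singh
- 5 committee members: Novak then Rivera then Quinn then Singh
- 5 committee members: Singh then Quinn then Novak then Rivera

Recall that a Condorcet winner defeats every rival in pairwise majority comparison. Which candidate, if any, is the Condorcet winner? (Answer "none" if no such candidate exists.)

none

Pairwise majorities:
Rivera vs Quinn: 6+8+5 = 19 for Rivera, 8 for Quinn — Rivera by 19–8.
Rivera vs Singh: Rivera preferred on 6+8+3+5 = 22 ballots; Rivera wins 22–5.
Rivera vs Novak: Rivera preferred on 6 ballots; Novak wins 21–6.
Quinn vs Singh: Quinn is ranked higher on 6+3+5 = 14 ballots, Singh on 13. Quinn wins 14–13.
Quinn vs Novak: Quinn is ranked higher on 6+3+5 = 14 ballots, Novak on 13. Quinn wins 14–13.
Singh vs Novak: 11 to 16, Novak.
Each candidate drops at least one matchup (Rivera loses to Novak; Quinn loses to Rivera; Singh loses to Rivera; Novak loses to Quinn); the cycle Rivera beats Quinn beats Novak beats Rivera rules out a Condorcet winner.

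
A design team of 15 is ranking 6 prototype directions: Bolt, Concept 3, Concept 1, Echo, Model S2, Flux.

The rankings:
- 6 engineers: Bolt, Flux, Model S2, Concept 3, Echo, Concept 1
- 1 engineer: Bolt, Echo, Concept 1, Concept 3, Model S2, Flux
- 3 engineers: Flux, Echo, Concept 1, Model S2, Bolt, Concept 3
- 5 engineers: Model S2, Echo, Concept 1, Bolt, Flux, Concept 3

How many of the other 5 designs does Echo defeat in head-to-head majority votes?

Echo against each rival (15 engineers):
Echo vs Bolt: Echo wins 8–7.
Echo–Concept 3: Echo 9–6.
Echo vs Concept 1: Echo preferred on 6+1+3+5 = 15 ballots; Echo wins 15–0.
Echo vs Model S2: 4 to 11, Model S2.
Echo vs Flux: Flux, 9–6.
Echo beats Bolt, Concept 3, Concept 1; loses to Model S2, Flux — 3 pairwise wins.

3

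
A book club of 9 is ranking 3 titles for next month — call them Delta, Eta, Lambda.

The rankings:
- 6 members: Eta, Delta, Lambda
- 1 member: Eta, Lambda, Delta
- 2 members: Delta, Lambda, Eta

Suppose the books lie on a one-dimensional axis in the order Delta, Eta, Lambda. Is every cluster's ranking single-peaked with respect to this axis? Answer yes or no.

Axis positions: Delta=1, Eta=2, Lambda=3.
Cluster 1 (peak Eta at position 2): ranking walks positions 2-1-3, expanding outward from the peak — single-peaked.
Cluster 2 (peak Eta at position 2): ranking walks positions 2-3-1, expanding outward from the peak — single-peaked.
Cluster 3: ranking walks positions 1-3-2; Lambda is ranked above Eta even though Eta lies between Lambda and the peak Delta on the axis — preferences dip and rise again. Not single-peaked.
Cluster 3 violates single-peakedness, so the profile is not single-peaked on this axis.

no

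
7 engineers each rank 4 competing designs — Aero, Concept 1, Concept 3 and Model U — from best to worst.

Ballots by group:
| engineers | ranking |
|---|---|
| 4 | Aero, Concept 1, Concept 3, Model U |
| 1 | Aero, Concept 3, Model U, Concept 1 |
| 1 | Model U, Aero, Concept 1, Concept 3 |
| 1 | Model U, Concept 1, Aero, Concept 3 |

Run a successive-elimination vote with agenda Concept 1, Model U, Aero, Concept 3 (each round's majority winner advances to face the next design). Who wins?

Round 1: Concept 1 vs Model U — 4–3, Concept 1 advances.
Round 2: Concept 1 vs Aero — 1–6, Aero advances.
Round 3: Aero vs Concept 3 — 7–0, Aero advances.
The agenda winner is Aero.

Aero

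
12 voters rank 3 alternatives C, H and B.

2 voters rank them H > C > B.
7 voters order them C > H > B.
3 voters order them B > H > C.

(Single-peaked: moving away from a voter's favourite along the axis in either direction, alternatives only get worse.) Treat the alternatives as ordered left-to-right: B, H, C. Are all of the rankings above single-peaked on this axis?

Axis positions: B=1, H=2, C=3.
Faction 1 (peak H at position 2): ranking walks positions 2-3-1, expanding outward from the peak — single-peaked.
Faction 2 (peak C at position 3): ranking walks positions 3-2-1, expanding outward from the peak — single-peaked.
Faction 3 (peak B at position 1): ranking walks positions 1-2-3, expanding outward from the peak — single-peaked.
Every ranking is single-peaked on this axis.

yes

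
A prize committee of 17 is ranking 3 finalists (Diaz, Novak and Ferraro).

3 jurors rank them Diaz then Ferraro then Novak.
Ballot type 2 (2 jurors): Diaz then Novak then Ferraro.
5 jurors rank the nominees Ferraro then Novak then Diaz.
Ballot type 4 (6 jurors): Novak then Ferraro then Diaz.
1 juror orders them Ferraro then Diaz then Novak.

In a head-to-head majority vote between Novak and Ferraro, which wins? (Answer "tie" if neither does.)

Ballots ranking Novak above Ferraro: 2 + 6 = 8.
Ballots ranking Ferraro above Novak: 17 − 8 = 9.
Ferraro wins the head-to-head 9–8.

Ferraro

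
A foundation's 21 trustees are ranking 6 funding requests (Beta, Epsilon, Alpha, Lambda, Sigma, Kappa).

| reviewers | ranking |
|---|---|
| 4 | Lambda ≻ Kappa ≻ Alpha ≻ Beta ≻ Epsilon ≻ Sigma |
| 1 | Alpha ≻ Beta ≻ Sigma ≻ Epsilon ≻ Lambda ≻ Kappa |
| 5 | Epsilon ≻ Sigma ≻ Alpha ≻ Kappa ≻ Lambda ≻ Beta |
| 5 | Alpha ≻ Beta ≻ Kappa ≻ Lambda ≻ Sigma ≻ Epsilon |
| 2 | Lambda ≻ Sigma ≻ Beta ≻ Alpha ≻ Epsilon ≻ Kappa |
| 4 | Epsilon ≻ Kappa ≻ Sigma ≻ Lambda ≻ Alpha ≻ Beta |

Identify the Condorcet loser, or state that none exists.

Pairwise majorities:
Beta vs Epsilon: Beta preferred on 4+1+5+2 = 12 ballots; Beta wins 12–9.
Beta vs Alpha: 2 to 19, Alpha.
Beta–Lambda: Lambda 15–6.
Beta vs Sigma: Sigma, 11–10.
Beta vs Kappa: Beta preferred on 1+5+2 = 8 ballots; Kappa wins 13–8.
Epsilon vs Alpha: Alpha wins 12–9.
Epsilon vs Lambda: Epsilon is ranked higher on 1+5+4 = 10 ballots, Lambda on 11. Lambda wins 11–10.
Epsilon vs Sigma: 4+5+4 = 13 for Epsilon, 8 for Sigma — Epsilon by 13–8.
Epsilon vs Kappa: Epsilon, 12–9.
Alpha vs Lambda: Alpha wins 11–10.
Alpha vs Sigma: Sigma wins 11–10.
Alpha vs Kappa: Alpha, 13–8.
Lambda vs Sigma: Lambda, 11–10.
Lambda–Kappa: Kappa 14–7.
Sigma vs Kappa: 1+5+2 = 8 for Sigma, 13 for Kappa — Kappa by 13–8.
Each project has at least one pairwise win (Beta beats Epsilon; Epsilon beats Sigma; Alpha beats Beta; Lambda beats Beta; Sigma beats Beta; Kappa beats Beta) — no Condorcet loser.

none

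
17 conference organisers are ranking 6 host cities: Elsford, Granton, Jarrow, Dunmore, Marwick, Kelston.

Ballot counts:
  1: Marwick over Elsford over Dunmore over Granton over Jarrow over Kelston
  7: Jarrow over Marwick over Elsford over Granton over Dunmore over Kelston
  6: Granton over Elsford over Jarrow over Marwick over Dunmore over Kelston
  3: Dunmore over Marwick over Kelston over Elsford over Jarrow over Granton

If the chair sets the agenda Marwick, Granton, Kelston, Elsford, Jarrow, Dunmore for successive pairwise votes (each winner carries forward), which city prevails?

Jarrow

Round 1: Marwick vs Granton — 11–6, Marwick advances.
Round 2: Marwick vs Kelston — 17–0, Marwick advances.
Round 3: Marwick vs Elsford — 11–6, Marwick advances.
Round 4: Marwick vs Jarrow — 4–13, Jarrow advances.
Round 5: Jarrow vs Dunmore — 13–4, Jarrow advances.
The agenda winner is Jarrow.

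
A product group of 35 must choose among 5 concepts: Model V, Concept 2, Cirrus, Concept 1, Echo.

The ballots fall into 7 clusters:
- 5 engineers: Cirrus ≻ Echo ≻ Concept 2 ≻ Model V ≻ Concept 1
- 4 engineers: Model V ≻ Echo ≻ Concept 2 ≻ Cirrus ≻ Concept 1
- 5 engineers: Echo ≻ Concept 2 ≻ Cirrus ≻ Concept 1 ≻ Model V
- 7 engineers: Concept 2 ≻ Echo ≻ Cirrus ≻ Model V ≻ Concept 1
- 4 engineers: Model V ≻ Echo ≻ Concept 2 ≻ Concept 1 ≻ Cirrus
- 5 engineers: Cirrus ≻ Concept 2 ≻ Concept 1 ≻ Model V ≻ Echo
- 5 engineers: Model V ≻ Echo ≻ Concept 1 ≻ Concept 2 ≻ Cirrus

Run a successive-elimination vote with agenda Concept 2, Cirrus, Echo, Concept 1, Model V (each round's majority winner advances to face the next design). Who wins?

Round 1: Concept 2 vs Cirrus — 25–10, Concept 2 advances.
Round 2: Concept 2 vs Echo — 12–23, Echo advances.
Round 3: Echo vs Concept 1 — 30–5, Echo advances.
Round 4: Echo vs Model V — 17–18, Model V advances.
Model V survives the agenda.

Model V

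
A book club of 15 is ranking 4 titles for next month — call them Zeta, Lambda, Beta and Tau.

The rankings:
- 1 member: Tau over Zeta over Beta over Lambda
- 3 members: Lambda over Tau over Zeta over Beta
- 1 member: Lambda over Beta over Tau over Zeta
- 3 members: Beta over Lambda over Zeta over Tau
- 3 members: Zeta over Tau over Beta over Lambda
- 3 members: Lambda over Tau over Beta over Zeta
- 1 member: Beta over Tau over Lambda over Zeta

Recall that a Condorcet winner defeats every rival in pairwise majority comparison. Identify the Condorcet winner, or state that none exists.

none

Check each pair by majority over 15 ballots:
Zeta vs Lambda: Lambda, 11–4.
Zeta vs Beta: 7 to 8, Beta.
Zeta vs Tau: 3+3 = 6 for Zeta, 9 for Tau — Tau by 9–6.
Lambda vs Beta: 7 to 8, Beta.
Lambda vs Tau: Lambda, 10–5.
Beta vs Tau: Tau, 10–5.
No book is unbeaten: Zeta loses to Lambda; Lambda loses to Beta; Beta loses to Tau; Tau loses to Lambda. In particular Lambda beats Tau beats Beta beats Lambda is a majority cycle — no Condorcet winner exists.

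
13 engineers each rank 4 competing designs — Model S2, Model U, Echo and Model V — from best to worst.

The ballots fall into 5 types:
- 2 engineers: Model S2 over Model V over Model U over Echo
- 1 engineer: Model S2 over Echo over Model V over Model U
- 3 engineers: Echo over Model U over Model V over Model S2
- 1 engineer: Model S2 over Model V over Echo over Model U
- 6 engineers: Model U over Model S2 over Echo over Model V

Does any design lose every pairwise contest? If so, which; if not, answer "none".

Model V

Head-to-head results (13 engineers):
Model S2 vs Model U: Model S2 preferred on 2+1+1 = 4 ballots; Model U wins 9–4.
Model S2 vs Echo: 2+1+1+6 = 10 for Model S2, 3 for Echo — Model S2 by 10–3.
Model S2 vs Model V: 2+1+1+6 = 10 for Model S2, 3 for Model V — Model S2 by 10–3.
Model U vs Echo: Model U is ranked higher on 2+6 = 8 ballots, Echo on 5. Model U wins 8–5.
Model U–Model V: Model U 9–4.
Echo vs Model V: Echo is ranked higher on 1+3+6 = 10 ballots, Model V on 3. Echo wins 10–3.
Model V loses to every other design — it is the Condorcet loser.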